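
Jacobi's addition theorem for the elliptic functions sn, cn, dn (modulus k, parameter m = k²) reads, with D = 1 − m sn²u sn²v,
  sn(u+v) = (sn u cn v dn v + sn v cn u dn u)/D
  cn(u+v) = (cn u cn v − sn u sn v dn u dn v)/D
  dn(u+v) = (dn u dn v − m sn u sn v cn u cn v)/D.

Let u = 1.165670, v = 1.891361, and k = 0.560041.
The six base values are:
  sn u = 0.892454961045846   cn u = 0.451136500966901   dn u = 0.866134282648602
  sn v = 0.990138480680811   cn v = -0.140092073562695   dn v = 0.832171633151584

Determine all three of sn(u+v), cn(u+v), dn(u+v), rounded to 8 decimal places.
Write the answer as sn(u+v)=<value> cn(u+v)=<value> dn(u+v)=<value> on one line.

m = k² = 0.313645921681
D = 1 − m·sn²u·sn²v = 0.7550913415109246
sn(u+v) = (sn u·cn v·dn v + sn v·cn u·dn u)/D = 0.2828484732091067/0.7550913415109246 = 0.3745884208434067
cn(u+v) = (cn u·cn v − sn u·sn v·dn u·dn v)/D = -0.7001140444442212/0.7550913415109246 = -0.9271911965555124
dn(u+v) = (dn u·dn v − m·sn u·sn v·cn u·cn v)/D = 0.7382887227785523/0.7550913415109246 = 0.9777475679978656

sn(u+v)=0.37458842 cn(u+v)=-0.92719120 dn(u+v)=0.97774757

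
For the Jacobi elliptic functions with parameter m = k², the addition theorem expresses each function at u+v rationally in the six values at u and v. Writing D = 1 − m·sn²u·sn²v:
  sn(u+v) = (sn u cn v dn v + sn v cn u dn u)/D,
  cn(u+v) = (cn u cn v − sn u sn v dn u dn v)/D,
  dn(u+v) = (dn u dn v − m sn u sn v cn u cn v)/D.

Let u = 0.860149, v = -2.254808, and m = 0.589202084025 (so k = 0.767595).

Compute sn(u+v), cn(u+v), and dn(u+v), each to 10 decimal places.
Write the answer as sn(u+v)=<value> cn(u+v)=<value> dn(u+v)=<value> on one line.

sn u = 0.7220805533965261, cn u = 0.6918089869368326, dn u = 0.8323399795450387
sn v = -0.9790613419143192, cn v = -0.2035654409985462, dn v = 0.6597073560279097
m = k² = 0.589202084025
D = 1 − m·sn²u·sn²v = 0.7055202891337712
sn(u+v) = (sn u·cn v·dn v + sn v·cn u·dn u)/D = -0.6607341847393892/0.7055202891337712 = -0.9365204586116585
cn(u+v) = (cn u·cn v − sn u·sn v·dn u·dn v)/D = 0.247364539690261/0.7055202891337712 = 0.350612935588248
dn(u+v) = (dn u·dn v − m·sn u·sn v·cn u·cn v)/D = 0.4904397243153454/0.7055202891337712 = 0.6951461664093332

sn(u+v)=-0.9365204586 cn(u+v)=0.3506129356 dn(u+v)=0.6951461664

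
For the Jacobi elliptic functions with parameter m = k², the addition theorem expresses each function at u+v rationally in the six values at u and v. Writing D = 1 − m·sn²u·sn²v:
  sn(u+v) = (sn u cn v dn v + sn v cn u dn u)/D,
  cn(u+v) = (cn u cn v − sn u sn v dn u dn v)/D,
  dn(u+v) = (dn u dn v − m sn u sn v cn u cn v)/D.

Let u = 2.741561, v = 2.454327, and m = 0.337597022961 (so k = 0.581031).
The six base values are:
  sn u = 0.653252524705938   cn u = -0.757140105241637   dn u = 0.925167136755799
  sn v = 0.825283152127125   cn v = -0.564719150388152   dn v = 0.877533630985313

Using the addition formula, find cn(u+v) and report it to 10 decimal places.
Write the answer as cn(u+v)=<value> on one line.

m = k² = 0.337597022961
D = 1 − m·sn²u·sn²v = 0.9018779167054502
cn(u+v) = (cn u·cn v − sn u·sn v·dn u·dn v)/D = -0.01011991310460947/0.9018779167054502 = -0.01122093458234059

cn(u+v)=-0.0112209346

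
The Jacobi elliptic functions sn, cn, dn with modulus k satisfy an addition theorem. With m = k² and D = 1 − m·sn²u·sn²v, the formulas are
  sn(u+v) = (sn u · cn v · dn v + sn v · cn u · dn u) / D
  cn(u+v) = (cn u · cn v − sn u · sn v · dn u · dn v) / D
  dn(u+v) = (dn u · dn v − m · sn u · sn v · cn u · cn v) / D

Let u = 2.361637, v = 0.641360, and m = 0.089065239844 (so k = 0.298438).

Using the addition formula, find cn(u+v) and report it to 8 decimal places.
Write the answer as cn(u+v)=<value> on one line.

cn(u+v)=-0.97758176

sn u = 0.7484210060542637, cn u = -0.6632239423427986, dn u = 0.9747366468642077
sn v = 0.5953957169891122, cn v = 0.8034325984119769, dn v = 0.9840867458762771
m = k² = 0.089065239844
D = 1 − m·sn²u·sn²v = 0.9823147342174567
cn(u+v) = (cn u·cn v − sn u·sn v·dn u·dn v)/D = -0.9602929700935923/0.9823147342174567 = -0.9775817634035515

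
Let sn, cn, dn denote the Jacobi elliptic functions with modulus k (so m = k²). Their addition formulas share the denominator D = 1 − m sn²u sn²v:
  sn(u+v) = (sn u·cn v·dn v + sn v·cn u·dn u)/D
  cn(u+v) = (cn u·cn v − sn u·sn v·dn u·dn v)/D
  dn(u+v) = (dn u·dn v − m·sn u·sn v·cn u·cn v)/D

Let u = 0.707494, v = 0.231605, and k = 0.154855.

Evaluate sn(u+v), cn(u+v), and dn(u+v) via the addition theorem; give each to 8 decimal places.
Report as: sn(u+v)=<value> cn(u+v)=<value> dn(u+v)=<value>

sn(u+v)=0.80538641 cn(u+v)=0.59275015 dn(u+v)=0.99219222

sn u = 0.6489581177465493, cn u = 0.7608241330365749, dn u = 0.9949376230169871
sn v = 0.229492155318467, cn v = 0.9733105109096915, dn v = 0.9993683254975981
m = k² = 0.023980071025
D = 1 − m·sn²u·sn²v = 0.9994681128561096
sn(u+v) = (sn u·cn v·dn v + sn v·cn u·dn u)/D = 0.8049580307162915/0.9994681128561096 = 0.8053864053911832
cn(u+v) = (cn u·cn v − sn u·sn v·dn u·dn v)/D = 0.5924348718648345/0.9994681128561096 = 0.5927501480481204
dn(u+v) = (dn u·dn v − m·sn u·sn v·cn u·cn v)/D = 0.9916644812608996/0.9994681128561096 = 0.992192215544616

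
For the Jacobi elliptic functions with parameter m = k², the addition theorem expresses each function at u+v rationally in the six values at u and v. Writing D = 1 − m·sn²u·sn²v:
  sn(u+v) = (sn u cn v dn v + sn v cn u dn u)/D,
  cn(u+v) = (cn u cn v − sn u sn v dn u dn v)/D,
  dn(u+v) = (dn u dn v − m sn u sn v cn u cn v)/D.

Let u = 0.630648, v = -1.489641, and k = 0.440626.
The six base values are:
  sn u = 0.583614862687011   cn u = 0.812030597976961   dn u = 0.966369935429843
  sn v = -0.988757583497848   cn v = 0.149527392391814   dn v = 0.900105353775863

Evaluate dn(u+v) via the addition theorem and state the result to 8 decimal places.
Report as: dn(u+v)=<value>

m = k² = 0.194151271876
D = 1 − m·sn²u·sn²v = 0.9353493967593134
dn(u+v) = (dn u·dn v − m·sn u·sn v·cn u·cn v)/D = 0.8834382182664105/0.9353493967593134 = 0.9445007623111123

dn(u+v)=0.94450076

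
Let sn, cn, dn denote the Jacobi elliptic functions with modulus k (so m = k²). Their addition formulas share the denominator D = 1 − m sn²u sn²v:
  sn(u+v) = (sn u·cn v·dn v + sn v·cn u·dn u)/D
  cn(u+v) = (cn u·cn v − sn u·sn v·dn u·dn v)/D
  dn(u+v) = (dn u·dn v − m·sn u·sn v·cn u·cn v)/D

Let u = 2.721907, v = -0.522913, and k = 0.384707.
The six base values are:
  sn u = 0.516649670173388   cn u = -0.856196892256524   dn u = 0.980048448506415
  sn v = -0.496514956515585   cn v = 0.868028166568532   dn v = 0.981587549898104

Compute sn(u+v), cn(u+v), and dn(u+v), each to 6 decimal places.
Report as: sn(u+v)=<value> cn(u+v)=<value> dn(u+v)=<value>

m = k² = 0.147999475849
D = 1 − m·sn²u·sn²v = 0.9902609373227077
sn(u+v) = (sn u·cn v·dn v + sn v·cn u·dn u)/D = 0.8568419671705977/0.9902609373227077 = 0.8652688749767061
cn(u+v) = (cn u·cn v − sn u·sn v·dn u·dn v)/D = -0.496425792321942/0.9902609373227077 = -0.5013080629678176
dn(u+v) = (dn u·dn v − m·sn u·sn v·cn u·cn v)/D = 0.9337873106950829/0.9902609373227077 = 0.9429709640165064

sn(u+v)=0.865269 cn(u+v)=-0.501308 dn(u+v)=0.942971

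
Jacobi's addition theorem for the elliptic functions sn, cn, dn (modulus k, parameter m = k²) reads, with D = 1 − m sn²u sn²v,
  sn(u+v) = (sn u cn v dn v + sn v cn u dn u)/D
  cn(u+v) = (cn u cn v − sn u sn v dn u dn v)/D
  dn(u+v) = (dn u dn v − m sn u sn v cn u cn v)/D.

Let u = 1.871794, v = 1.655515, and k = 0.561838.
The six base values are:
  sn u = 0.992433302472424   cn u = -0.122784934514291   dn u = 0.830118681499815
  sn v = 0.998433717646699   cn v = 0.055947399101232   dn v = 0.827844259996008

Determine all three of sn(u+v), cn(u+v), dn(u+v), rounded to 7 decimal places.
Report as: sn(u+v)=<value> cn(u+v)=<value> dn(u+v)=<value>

sn(u+v)=-0.0808630 cn(u+v)=-0.9967252 dn(u+v)=0.9989674

m = k² = 0.315661938244
D = 1 − m·sn²u·sn²v = 0.6900701863407389
sn(u+v) = (sn u·cn v·dn v + sn v·cn u·dn u)/D = -0.05580114688176781/0.6900701863407389 = -0.08086300203413605
cn(u+v) = (cn u·cn v − sn u·sn v·dn u·dn v)/D = -0.687810362006143/0.6900701863407389 = -0.9967252253765966
dn(u+v) = (dn u·dn v − m·sn u·sn v·cn u·cn v)/D = 0.6893576459547892/0.6900701863407389 = 0.998967437805525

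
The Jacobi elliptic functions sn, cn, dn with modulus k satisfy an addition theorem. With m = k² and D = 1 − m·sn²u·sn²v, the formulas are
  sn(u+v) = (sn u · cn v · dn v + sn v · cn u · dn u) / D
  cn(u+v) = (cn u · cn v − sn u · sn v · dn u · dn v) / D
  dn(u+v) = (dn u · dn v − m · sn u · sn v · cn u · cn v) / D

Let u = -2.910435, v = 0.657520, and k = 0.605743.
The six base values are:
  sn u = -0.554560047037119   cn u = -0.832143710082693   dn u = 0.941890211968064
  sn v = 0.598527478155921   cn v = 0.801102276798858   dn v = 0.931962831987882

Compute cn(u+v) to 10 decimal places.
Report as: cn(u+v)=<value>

m = k² = 0.366924582049
D = 1 − m·sn²u·sn²v = 0.9595757332610915
cn(u+v) = (cn u·cn v − sn u·sn v·dn u·dn v)/D = -0.3752711345501935/0.9595757332610915 = -0.3910802676041473

cn(u+v)=-0.3910802676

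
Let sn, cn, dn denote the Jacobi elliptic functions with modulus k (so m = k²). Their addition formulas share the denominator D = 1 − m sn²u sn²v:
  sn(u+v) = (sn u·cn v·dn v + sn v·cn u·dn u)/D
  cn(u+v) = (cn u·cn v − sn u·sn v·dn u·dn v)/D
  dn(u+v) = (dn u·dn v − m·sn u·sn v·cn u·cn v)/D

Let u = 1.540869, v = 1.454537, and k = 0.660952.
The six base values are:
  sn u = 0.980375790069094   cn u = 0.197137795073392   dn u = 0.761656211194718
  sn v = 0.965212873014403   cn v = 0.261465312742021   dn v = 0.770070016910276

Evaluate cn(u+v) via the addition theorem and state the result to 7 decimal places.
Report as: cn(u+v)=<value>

cn(u+v)=-0.8269545

m = k² = 0.436857546304
D = 1 − m·sn²u·sn²v = 0.6088248938780632
cn(u+v) = (cn u·cn v − sn u·sn v·dn u·dn v)/D = -0.5034705157229242/0.6088248938780632 = -0.8269545493055355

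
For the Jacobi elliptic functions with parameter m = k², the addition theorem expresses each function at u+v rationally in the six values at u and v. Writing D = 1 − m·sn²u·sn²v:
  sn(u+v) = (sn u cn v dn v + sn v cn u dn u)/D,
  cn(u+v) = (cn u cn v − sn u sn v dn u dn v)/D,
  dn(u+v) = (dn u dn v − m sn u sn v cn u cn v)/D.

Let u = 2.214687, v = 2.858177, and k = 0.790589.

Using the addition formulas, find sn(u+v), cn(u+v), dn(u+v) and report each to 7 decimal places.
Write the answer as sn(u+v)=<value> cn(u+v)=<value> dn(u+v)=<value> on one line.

sn u = 0.9893542950293628, cn u = -0.1455269009735061, dn u = 0.6230617852314021
sn v = 0.8358659679893732, cn v = -0.5489335875651882, dn v = 0.7505387508351592
m = k² = 0.625030966921
D = 1 − m·sn²u·sn²v = 0.5725567053184561
sn(u+v) = (sn u·cn v·dn v + sn v·cn u·dn u)/D = -0.4833997906099443/0.5725567053184561 = -0.8442828214562211
cn(u+v) = (cn u·cn v − sn u·sn v·dn u·dn v)/D = -0.3068319136651/0.5725567053184561 = -0.5358978609715873
dn(u+v) = (dn u·dn v − m·sn u·sn v·cn u·cn v)/D = 0.4263412320227799/0.5725567053184561 = 0.7446270876971896

sn(u+v)=-0.8442828 cn(u+v)=-0.5358979 dn(u+v)=0.7446271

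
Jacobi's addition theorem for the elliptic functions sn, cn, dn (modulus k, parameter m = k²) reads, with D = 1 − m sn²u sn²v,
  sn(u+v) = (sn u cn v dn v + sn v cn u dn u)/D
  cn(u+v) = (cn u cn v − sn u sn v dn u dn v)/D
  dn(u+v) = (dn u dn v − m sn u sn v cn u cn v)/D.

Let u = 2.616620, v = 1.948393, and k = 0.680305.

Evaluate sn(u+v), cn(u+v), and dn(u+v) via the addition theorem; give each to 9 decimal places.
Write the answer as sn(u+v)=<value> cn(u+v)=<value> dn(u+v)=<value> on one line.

sn u = 0.8209656822038134, cn u = -0.5709775377750226, dn u = 0.8294997683435532
sn v = 0.9958228511579494, cn v = -0.09130634759781238, dn v = 0.7355566089056471
m = k² = 0.462814893025
D = 1 − m·sn²u·sn²v = 0.6906703801451951
sn(u+v) = (sn u·cn v·dn v + sn v·cn u·dn u)/D = -0.5267841959689532/0.6906703801451951 = -0.7627143296027996
cn(u+v) = (cn u·cn v − sn u·sn v·dn u·dn v)/D = -0.4466810773776428/0.6906703801451951 = -0.6467355343713162
dn(u+v) = (dn u·dn v − m·sn u·sn v·cn u·cn v)/D = 0.5904182464370816/0.6906703801451951 = 0.8548480771869237

sn(u+v)=-0.762714330 cn(u+v)=-0.646735534 dn(u+v)=0.854848077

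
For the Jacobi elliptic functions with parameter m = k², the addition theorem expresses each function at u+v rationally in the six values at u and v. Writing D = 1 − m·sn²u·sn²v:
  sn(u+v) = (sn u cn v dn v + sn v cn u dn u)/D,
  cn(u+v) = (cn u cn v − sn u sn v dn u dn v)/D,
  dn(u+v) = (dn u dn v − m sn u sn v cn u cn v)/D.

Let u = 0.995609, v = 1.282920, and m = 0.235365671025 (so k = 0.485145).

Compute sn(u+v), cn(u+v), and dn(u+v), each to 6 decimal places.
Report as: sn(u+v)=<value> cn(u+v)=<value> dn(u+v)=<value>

sn(u+v)=0.861662 cn(u+v)=-0.507482 dn(u+v)=0.908433

sn u = 0.8214714981200824, cn u = 0.570249574990063, dn u = 0.9171540848354279
sn v = 0.9402414578109347, cn v = 0.3405084448491231, dn v = 0.8899011390633365
m = k² = 0.235365671025
D = 1 − m·sn²u·sn²v = 0.8595871313802065
sn(u+v) = (sn u·cn v·dn v + sn v·cn u·dn u)/D = 0.7406739585891723/0.8595871313802065 = 0.8616624557883972
cn(u+v) = (cn u·cn v − sn u·sn v·dn u·dn v)/D = -0.4362248542922531/0.8595871313802065 = -0.5074818344381486
dn(u+v) = (dn u·dn v − m·sn u·sn v·cn u·cn v)/D = 0.7808770201089677/0.8595871313802065 = 0.908432655169166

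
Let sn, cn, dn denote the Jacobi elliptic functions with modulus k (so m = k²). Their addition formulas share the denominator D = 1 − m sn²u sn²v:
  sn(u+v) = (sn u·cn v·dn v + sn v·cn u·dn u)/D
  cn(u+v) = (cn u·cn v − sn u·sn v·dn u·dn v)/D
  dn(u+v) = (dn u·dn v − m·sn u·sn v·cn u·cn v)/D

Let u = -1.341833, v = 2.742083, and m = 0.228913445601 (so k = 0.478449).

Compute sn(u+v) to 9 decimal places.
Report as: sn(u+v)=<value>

sn u = -0.957284630448737, cn u = 0.2891472571314227, dn u = 0.888946074368033
sn v = 0.5638353383421937, cn v = -0.825887226706252, dn v = 0.962925781359679
m = k² = 0.228913445601
D = 1 − m·sn²u·sn²v = 0.9333104083203185
sn(u+v) = (sn u·cn v·dn v + sn v·cn u·dn u)/D = 0.9062240921444737/0.9333104083203185 = 0.9709782341069226

sn(u+v)=0.970978234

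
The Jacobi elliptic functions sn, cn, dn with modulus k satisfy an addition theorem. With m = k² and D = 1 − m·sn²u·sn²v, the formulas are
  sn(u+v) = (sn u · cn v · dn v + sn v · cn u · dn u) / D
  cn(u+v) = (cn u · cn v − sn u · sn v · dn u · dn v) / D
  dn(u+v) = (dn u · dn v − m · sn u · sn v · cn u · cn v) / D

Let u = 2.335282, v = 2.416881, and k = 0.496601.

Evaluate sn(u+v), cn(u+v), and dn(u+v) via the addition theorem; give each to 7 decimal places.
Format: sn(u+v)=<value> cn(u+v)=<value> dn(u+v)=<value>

sn u = 0.8393814364437455, cn u = -0.5435428264209127, dn u = 0.9089809484285014
sn v = 0.7965639001396696, cn v = -0.6045543424658188, dn v = 0.9184339229503774
m = k² = 0.246612553201
D = 1 − m·sn²u·sn²v = 0.8897508776241825
sn(u+v) = (sn u·cn v·dn v + sn v·cn u·dn u)/D = -0.8596192335324902/0.8897508776241825 = -0.9661347408027851
cn(u+v) = (cn u·cn v − sn u·sn v·dn u·dn v)/D = -0.2295896286290328/0.8897508776241825 = -0.258038103027315
dn(u+v) = (dn u·dn v − m·sn u·sn v·cn u·cn v)/D = 0.7806557853567338/0.8897508776241825 = 0.877386923676035

sn(u+v)=-0.9661347 cn(u+v)=-0.2580381 dn(u+v)=0.8773869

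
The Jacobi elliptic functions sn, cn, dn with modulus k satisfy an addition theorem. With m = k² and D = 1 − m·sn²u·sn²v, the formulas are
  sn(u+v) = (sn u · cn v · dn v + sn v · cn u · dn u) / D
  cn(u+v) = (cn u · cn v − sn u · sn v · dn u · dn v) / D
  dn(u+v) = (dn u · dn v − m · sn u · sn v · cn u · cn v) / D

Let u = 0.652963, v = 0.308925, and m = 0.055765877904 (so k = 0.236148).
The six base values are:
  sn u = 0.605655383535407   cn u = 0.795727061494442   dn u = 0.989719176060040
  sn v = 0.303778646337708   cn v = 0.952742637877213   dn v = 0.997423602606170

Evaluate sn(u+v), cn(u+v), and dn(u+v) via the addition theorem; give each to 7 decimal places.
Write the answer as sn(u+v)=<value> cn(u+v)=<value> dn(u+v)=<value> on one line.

m = k² = 0.055765877904
D = 1 − m·sn²u·sn²v = 0.9981122947118693
sn(u+v) = (sn u·cn v·dn v + sn v·cn u·dn u)/D = 0.8147867981764801/0.9981122947118693 = 0.8163277844520382
cn(u+v) = (cn u·cn v − sn u·sn v·dn u·dn v)/D = 0.5764985918216222/0.9981122947118693 = 0.5775889094603762
dn(u+v) = (dn u·dn v − m·sn u·sn v·cn u·cn v)/D = 0.9793908513815875/0.9981122947118693 = 0.981243149263394

sn(u+v)=0.8163278 cn(u+v)=0.5775889 dn(u+v)=0.9812431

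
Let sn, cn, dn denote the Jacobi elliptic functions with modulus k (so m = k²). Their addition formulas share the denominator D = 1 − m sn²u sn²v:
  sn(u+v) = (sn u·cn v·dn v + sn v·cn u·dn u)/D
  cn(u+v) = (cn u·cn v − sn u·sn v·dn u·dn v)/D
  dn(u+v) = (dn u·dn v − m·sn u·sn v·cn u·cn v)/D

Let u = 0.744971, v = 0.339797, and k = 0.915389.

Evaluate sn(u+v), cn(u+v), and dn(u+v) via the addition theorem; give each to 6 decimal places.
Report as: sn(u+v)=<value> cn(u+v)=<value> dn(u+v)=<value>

sn(u+v)=0.810765 cn(u+v)=0.585372 dn(u+v)=0.670217

sn u = 0.6396201318680507, cn u = 0.7686911518347908, dn u = 0.8106715156483732
sn v = 0.328265096602585, cn v = 0.9445856373841895, dn v = 0.953784883785764
m = k² = 0.837937021321
D = 1 − m·sn²u·sn²v = 0.9630593065424551
sn(u+v) = (sn u·cn v·dn v + sn v·cn u·dn u)/D = 0.7808142978277697/0.9630593065424551 = 0.8107645007149398
cn(u+v) = (cn u·cn v − sn u·sn v·dn u·dn v)/D = 0.5637484015283426/0.9630593065424551 = 0.5853724663668889
dn(u+v) = (dn u·dn v − m·sn u·sn v·cn u·cn v)/D = 0.6454590252402391/0.9630593065424551 = 0.6702173177242277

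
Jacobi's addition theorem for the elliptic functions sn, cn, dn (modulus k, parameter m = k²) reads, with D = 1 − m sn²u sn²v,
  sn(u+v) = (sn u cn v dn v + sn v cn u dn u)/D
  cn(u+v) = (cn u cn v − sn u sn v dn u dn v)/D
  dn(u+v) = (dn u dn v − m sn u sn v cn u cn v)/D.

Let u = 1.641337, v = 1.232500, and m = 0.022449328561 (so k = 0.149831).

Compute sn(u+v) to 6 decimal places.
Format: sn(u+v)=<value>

sn u = 0.9981451259367511, cn u = -0.06087945112028653, dn u = 0.9887536981247443
sn v = 0.9415961991640068, cn v = 0.3367441131183974, dn v = 0.989998156017936
m = k² = 0.022449328561
D = 1 − m·sn²u·sn²v = 0.9801701179715602
sn(u+v) = (sn u·cn v·dn v + sn v·cn u·dn u)/D = 0.2760785020964427/0.9801701179715602 = 0.2816638632768982

sn(u+v)=0.281664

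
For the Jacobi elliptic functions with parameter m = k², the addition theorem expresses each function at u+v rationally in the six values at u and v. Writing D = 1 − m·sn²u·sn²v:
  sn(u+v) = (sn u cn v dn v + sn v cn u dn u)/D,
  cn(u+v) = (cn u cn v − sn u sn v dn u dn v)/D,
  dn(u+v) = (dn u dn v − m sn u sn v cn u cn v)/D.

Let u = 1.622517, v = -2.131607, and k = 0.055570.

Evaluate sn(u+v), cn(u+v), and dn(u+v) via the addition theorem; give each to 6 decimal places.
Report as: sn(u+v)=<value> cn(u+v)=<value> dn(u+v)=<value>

sn u = 0.9987287817724377, cn u = -0.05040655175016912, dn u = 0.9984587228407817
sn v = -0.8478835468765189, cn v = -0.5301825071954882, dn v = 0.998889382664186
m = k² = 0.0030880249
D = 1 − m·sn²u·sn²v = 0.9977856394237092
sn(u+v) = (sn u·cn v·dn v + sn v·cn u·dn u)/D = -0.4862474347609259/0.9977856394237092 = -0.4873265514642681
cn(u+v) = (cn u·cn v − sn u·sn v·dn u·dn v)/D = 0.8712861839996084/0.9977856394237092 = 0.8732198075158076
dn(u+v) = (dn u·dn v − m·sn u·sn v·cn u·cn v)/D = 0.9974197011446624/0.9977856394237092 = 0.9996332496033334

sn(u+v)=-0.487327 cn(u+v)=0.873220 dn(u+v)=0.999633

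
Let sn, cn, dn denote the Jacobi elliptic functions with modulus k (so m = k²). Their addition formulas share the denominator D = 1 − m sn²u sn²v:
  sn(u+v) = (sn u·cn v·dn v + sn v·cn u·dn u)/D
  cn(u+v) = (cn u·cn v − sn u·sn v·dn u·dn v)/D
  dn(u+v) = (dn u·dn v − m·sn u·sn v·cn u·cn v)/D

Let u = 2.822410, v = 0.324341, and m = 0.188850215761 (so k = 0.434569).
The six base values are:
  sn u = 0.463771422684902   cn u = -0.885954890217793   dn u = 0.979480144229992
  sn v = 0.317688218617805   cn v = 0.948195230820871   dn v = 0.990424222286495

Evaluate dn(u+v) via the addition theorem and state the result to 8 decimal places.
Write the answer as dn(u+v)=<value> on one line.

dn(u+v)=0.99756429

m = k² = 0.188850215761
D = 1 − m·sn²u·sn²v = 0.9959005303780627
dn(u+v) = (dn u·dn v − m·sn u·sn v·cn u·cn v)/D = 0.9934748017255873/0.9959005303780627 = 0.9975642862128464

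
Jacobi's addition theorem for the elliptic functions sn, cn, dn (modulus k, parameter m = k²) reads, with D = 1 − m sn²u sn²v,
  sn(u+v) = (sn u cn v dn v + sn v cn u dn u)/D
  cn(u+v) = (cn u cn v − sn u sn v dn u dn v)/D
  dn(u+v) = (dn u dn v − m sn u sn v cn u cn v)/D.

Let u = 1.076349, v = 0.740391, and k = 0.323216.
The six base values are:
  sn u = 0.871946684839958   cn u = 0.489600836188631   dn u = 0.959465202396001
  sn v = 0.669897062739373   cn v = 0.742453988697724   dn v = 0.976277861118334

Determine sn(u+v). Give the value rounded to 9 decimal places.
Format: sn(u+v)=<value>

m = k² = 0.104468582656
D = 1 − m·sn²u·sn²v = 0.964356387681866
sn(u+v) = (sn u·cn v·dn v + sn v·cn u·dn u)/D = 0.9467105203654706/0.964356387681866 = 0.9817019231253159

sn(u+v)=0.981701923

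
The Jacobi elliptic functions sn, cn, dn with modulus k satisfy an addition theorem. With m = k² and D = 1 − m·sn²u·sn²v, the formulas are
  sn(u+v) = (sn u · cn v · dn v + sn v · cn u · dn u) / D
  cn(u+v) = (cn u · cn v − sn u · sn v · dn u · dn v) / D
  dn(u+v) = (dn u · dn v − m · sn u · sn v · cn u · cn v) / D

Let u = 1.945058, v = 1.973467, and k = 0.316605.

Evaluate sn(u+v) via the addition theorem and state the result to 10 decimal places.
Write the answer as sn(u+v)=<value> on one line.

sn u = 0.9504931389129124, cn u = -0.3107455436196615, dn u = 0.9536459538605797
sn v = 0.9417224919001388, cn v = -0.336390767188092, dn v = 0.9545177644958227
m = k² = 0.100238726025
D = 1 − m·sn²u·sn²v = 0.9196881930594713
sn(u+v) = (sn u·cn v·dn v + sn v·cn u·dn u)/D = -0.5842659592880986/0.9196881930594713 = -0.6352870067239379

sn(u+v)=-0.6352870067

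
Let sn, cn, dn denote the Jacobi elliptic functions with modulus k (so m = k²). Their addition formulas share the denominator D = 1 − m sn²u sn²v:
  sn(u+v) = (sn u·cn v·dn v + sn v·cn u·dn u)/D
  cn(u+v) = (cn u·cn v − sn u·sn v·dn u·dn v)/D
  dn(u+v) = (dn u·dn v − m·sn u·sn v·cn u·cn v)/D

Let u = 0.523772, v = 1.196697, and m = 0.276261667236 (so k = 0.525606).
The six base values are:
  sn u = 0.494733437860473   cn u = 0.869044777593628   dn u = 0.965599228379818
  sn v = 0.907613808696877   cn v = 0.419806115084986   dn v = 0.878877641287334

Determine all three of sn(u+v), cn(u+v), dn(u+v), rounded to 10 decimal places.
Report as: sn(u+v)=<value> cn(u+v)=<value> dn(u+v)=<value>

sn(u+v)=0.9998522231 cn(u+v)=-0.0171910439 dn(u+v)=0.8507761027

m = k² = 0.276261667236
D = 1 − m·sn²u·sn²v = 0.944298698034672
sn(u+v) = (sn u·cn v·dn v + sn v·cn u·dn u)/D = 0.9441591524865939/0.944298698034672 = 0.999852223085377
cn(u+v) = (cn u·cn v − sn u·sn v·dn u·dn v)/D = -0.01623348039618834/0.944298698034672 = -0.01719104392495127
dn(u+v) = (dn u·dn v − m·sn u·sn v·cn u·cn v)/D = 0.8033867660981883/0.944298698034672 = 0.8507761026995403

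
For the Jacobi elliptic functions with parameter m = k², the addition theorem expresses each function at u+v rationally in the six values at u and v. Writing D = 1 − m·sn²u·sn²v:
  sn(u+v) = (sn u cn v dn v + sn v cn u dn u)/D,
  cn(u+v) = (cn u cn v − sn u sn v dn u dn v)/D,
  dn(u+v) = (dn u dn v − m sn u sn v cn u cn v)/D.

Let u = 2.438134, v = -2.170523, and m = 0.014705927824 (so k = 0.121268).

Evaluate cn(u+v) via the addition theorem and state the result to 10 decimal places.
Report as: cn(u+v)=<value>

cn(u+v)=0.9644176097

sn u = 0.6550859757912298, cn u = -0.7555543424014267, dn u = 0.9968395722999525
sn v = -0.8309430471233177, cn v = -0.5563574861879868, dn v = 0.9949100721813222
m = k² = 0.014705927824
D = 1 − m·sn²u·sn²v = 0.9956425586456866
cn(u+v) = (cn u·cn v − sn u·sn v·dn u·dn v)/D = 0.9602152164960675/0.9956425586456866 = 0.9644176096712772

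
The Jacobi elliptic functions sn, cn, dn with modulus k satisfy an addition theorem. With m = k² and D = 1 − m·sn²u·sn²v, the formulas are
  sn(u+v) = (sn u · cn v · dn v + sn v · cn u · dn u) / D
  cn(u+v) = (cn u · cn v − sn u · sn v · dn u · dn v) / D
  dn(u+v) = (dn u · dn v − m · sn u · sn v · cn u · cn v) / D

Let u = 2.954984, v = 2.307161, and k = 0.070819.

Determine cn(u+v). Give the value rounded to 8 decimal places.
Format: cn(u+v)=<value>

cn(u+v)=0.51635721

sn u = 0.1894020070272343, cn u = -0.9818996281362243, dn u = 0.9999100381716533
sn v = 0.743275987085797, cn v = -0.6689849079176855, dn v = 0.9986136562331092
m = k² = 0.005015330761
D = 1 − m·sn²u·sn²v = 0.9999006039929498
cn(u+v) = (cn u·cn v − sn u·sn v·dn u·dn v)/D = 0.5163058823219136/0.9999006039929498 = 0.5163572061664182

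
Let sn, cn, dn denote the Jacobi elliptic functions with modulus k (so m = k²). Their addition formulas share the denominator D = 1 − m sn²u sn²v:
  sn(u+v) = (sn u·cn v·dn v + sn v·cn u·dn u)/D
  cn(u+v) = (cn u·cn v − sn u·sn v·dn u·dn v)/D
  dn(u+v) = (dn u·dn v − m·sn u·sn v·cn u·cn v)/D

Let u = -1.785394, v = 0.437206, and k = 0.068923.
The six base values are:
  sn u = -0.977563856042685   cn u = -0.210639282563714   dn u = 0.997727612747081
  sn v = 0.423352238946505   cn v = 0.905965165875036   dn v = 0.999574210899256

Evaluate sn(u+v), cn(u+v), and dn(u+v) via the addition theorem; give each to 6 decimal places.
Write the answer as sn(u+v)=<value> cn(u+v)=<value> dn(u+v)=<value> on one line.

m = k² = 0.004750379929
D = 1 − m·sn²u·sn²v = 0.9991863786452798
sn(u+v) = (sn u·cn v·dn v + sn v·cn u·dn u)/D = -0.9742336782765982/0.9991863786452798 = -0.9750269810498087
cn(u+v) = (cn u·cn v − sn u·sn v·dn u·dn v)/D = 0.2219057443643995/0.9991863786452798 = 0.2220864386334654
dn(u+v) = (dn u·dn v − m·sn u·sn v·cn u·cn v)/D = 0.9969276228409504/0.9991863786452798 = 0.9977394049272451

sn(u+v)=-0.975027 cn(u+v)=0.222086 dn(u+v)=0.997739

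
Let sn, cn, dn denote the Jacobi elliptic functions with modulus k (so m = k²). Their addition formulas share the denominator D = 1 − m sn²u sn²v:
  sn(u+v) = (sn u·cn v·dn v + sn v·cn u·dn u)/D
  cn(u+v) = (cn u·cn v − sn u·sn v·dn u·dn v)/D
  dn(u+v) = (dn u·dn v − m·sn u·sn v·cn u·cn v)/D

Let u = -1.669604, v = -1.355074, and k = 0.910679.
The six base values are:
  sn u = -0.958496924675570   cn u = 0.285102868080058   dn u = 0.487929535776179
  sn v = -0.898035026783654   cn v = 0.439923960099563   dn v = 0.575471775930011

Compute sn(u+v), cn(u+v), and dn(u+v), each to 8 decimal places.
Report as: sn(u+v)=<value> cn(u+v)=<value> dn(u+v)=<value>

sn(u+v)=-0.95344005 cn(u+v)=-0.30158260 dn(u+v)=0.49607822

m = k² = 0.829336241041
D = 1 − m·sn²u·sn²v = 0.3855328871142687
sn(u+v) = (sn u·cn v·dn v + sn v·cn u·dn u)/D = -0.3675824968174473/0.3855328871142687 = -0.9534400542812808
cn(u+v) = (cn u·cn v − sn u·sn v·dn u·dn v)/D = -0.1162700093752247/0.3855328871142687 = -0.301582597130717
dn(u+v) = (dn u·dn v − m·sn u·sn v·cn u·cn v)/D = 0.1912544686065744/0.3855328871142687 = 0.496078220558881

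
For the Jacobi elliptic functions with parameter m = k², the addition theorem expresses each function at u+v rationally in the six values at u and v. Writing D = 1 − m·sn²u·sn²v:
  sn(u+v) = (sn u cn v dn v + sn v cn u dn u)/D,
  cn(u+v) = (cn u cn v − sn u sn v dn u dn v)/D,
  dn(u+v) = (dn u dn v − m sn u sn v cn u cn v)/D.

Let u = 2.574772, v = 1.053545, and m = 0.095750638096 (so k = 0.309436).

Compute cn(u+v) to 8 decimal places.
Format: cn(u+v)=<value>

sn u = 0.5991235963034492, cn u = -0.800656553306361, dn u = 0.9826649460506719
sn v = 0.8617096546232368, cn v = 0.507401686170929, dn v = 0.9637950940405102
m = k² = 0.095750638096
D = 1 − m·sn²u·sn²v = 0.9744790731060549
cn(u+v) = (cn u·cn v − sn u·sn v·dn u·dn v)/D = -0.8952079845427393/0.9744790731060549 = -0.918652856945766

cn(u+v)=-0.91865286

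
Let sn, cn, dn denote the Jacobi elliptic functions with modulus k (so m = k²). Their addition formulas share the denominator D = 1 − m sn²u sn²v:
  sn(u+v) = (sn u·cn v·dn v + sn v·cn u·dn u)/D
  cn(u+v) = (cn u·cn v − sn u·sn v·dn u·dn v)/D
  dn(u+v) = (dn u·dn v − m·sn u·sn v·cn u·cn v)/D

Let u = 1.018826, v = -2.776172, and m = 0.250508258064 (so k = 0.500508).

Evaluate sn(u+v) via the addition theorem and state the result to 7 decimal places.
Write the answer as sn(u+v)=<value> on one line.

sn(u+v)=-0.9980936

sn u = 0.8322189989013761, cn u = 0.5544470559644007, dn u = 0.9091209329874578
sn v = -0.5544304802716145, cn v = -0.832230041842871, dn v = 0.9607265352770018
m = k² = 0.250508258064
D = 1 − m·sn²u·sn²v = 0.9466675548584216
sn(u+v) = (sn u·cn v·dn v + sn v·cn u·dn u)/D = -0.9448628517972704/0.9466675548584216 = -0.9980936253155723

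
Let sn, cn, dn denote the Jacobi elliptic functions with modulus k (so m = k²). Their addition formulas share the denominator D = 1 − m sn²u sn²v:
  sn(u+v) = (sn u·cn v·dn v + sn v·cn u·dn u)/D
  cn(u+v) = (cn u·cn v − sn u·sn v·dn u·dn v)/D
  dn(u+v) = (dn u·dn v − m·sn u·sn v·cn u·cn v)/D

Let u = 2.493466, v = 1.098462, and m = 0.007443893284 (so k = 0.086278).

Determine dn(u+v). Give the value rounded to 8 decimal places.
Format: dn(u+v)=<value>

dn(u+v)=0.99931196

sn u = 0.6081112399770567, cn u = -0.7938518248474123, dn u = 0.9986226783033681
sn v = 0.8899209563591887, cn v = 0.4561147787922981, dn v = 0.997048012596061
m = k² = 0.007443893284
D = 1 − m·sn²u·sn²v = 0.9978199368816535
dn(u+v) = (dn u·dn v − m·sn u·sn v·cn u·cn v)/D = 0.9971333969903368/0.9978199368816535 = 0.999311960138357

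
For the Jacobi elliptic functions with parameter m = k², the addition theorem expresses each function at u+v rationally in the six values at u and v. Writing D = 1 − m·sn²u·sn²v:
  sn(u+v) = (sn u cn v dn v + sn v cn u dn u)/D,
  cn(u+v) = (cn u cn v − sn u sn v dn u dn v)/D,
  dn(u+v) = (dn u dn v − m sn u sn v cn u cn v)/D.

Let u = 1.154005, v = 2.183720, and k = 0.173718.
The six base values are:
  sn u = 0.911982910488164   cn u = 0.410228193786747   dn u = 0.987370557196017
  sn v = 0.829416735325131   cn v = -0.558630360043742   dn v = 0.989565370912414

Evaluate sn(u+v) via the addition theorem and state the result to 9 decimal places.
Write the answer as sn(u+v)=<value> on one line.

sn(u+v)=-0.171147489

m = k² = 0.030177943524
D = 1 − m·sn²u·sn²v = 0.9827333283707759
sn(u+v) = (sn u·cn v·dn v + sn v·cn u·dn u)/D = -0.1681923418224831/0.9827333283707759 = -0.1711474893207506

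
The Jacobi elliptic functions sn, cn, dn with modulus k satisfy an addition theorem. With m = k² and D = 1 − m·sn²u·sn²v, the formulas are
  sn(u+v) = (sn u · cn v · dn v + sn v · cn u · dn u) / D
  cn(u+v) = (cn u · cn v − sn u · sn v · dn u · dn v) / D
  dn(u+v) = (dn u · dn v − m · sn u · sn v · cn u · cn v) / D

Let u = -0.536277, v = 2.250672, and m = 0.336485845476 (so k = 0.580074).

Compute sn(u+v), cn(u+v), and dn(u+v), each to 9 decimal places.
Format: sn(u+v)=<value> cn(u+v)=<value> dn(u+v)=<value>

sn u = -0.5039293881196554, cn u = 0.863744853408314, dn u = 0.9563216821631107
sn v = 0.9108817801459856, cn v = -0.4126673994854457, dn v = 0.8490087183488333
m = k² = 0.336485845476
D = 1 − m·sn²u·sn²v = 0.9291026172650722
sn(u+v) = (sn u·cn v·dn v + sn v·cn u·dn u)/D = 0.9289604869755017/0.9291026172650722 = 0.9998470241209859
cn(u+v) = (cn u·cn v − sn u·sn v·dn u·dn v)/D = 0.01625075527616821/0.9291026172650722 = 0.01749080776890319
dn(u+v) = (dn u·dn v − m·sn u·sn v·cn u·cn v)/D = 0.7568720469758986/0.9291026172650722 = 0.8146269668293956

sn(u+v)=0.999847024 cn(u+v)=0.017490808 dn(u+v)=0.814626967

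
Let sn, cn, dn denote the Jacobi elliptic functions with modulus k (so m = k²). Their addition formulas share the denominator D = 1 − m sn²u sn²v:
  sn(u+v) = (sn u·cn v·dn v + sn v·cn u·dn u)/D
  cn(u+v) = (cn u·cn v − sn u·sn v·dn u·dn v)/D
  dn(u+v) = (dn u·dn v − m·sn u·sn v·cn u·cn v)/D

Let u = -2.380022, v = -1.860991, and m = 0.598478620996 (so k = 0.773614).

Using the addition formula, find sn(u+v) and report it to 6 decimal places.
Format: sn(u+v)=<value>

sn u = -0.9613728043261389, cn u = -0.2752495796583447, dn u = 0.6684785070931035
sn v = -0.9984807600574965, cn v = 0.05510146817466925, dn v = 0.6350893345923713
m = k² = 0.598478620996
D = 1 − m·sn²u·sn²v = 0.4485429318416529
sn(u+v) = (sn u·cn v·dn v + sn v·cn u·dn u)/D = 0.1500762693573141/0.4485429318416529 = 0.3345861871931021

sn(u+v)=0.334586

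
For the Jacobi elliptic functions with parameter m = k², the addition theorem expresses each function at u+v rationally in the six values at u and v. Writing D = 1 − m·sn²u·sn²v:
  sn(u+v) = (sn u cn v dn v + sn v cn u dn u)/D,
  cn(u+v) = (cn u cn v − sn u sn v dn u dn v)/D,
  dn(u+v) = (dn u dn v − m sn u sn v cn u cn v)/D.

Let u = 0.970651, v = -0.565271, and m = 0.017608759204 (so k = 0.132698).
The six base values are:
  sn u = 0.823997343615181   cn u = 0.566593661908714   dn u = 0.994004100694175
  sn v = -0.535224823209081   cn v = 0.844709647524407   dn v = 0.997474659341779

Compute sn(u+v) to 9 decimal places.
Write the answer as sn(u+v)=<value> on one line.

m = k² = 0.017608759204
D = 1 − m·sn²u·sn²v = 0.9965750607495102
sn(u+v) = (sn u·cn v·dn v + sn v·cn u·dn u)/D = 0.39284406522083/0.9965750607495102 = 0.3941941562589149

sn(u+v)=0.394194156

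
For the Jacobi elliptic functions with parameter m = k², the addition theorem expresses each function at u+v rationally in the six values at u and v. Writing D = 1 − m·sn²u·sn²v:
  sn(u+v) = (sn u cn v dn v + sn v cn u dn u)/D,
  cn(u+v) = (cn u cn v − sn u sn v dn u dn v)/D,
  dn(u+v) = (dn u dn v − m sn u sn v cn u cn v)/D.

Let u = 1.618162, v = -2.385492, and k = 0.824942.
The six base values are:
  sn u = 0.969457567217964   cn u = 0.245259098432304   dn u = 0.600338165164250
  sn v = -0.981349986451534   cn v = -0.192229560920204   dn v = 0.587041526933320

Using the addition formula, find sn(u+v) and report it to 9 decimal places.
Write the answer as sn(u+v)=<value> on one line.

m = k² = 0.680529303364
D = 1 − m·sn²u·sn²v = 0.3840403238078926
sn(u+v) = (sn u·cn v·dn v + sn v·cn u·dn u)/D = -0.2538925201881204/0.3840403238078926 = -0.6611090149875102

sn(u+v)=-0.661109015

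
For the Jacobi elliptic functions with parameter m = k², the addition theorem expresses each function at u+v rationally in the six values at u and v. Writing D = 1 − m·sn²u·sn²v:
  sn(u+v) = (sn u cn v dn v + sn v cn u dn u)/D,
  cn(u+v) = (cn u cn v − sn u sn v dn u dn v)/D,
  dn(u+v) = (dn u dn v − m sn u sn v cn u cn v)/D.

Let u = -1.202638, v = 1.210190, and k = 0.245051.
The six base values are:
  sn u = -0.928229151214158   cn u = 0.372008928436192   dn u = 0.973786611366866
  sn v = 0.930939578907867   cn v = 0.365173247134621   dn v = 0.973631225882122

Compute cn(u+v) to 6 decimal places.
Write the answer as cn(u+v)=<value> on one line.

cn(u+v)=0.999971

m = k² = 0.060049992601
D = 1 − m·sn²u·sn²v = 0.9551599225056386
cn(u+v) = (cn u·cn v − sn u·sn v·dn u·dn v)/D = 0.9551326849896191/0.9551599225056386 = 0.9999714838160838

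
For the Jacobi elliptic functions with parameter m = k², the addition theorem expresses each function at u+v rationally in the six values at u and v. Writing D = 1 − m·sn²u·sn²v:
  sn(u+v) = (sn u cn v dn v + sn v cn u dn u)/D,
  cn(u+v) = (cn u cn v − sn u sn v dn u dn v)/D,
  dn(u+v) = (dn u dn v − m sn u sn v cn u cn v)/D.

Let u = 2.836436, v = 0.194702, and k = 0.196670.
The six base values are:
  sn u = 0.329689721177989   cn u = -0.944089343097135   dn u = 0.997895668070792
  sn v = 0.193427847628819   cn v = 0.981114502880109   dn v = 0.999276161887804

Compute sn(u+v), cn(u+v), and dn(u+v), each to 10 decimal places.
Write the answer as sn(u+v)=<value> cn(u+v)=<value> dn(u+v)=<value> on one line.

m = k² = 0.0386790889
D = 1 − m·sn²u·sn²v = 0.9998427013307493
sn(u+v) = (sn u·cn v·dn v + sn v·cn u·dn u)/D = 0.1410003409042727/0.9998427013307493 = 0.141022523559563
cn(u+v) = (cn u·cn v − sn u·sn v·dn u·dn v)/D = -0.9898506610945152/0.9998427013307493 = -0.990006387781863
dn(u+v) = (dn u·dn v − m·sn u·sn v·cn u·cn v)/D = 0.9994580755186934/0.9998427013307493 = 0.9996153136772974

sn(u+v)=0.1410225236 cn(u+v)=-0.9900063878 dn(u+v)=0.9996153137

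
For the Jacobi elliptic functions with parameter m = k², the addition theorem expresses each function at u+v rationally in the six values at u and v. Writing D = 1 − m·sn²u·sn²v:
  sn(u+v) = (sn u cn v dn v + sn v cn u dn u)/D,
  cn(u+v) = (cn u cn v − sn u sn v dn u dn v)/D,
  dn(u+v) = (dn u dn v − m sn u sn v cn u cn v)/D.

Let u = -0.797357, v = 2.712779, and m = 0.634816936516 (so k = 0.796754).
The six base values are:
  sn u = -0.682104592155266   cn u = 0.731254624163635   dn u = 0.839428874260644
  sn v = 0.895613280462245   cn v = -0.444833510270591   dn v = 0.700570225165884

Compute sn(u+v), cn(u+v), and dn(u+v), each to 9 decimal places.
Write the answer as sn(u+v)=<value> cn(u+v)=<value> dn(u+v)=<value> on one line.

m = k² = 0.634816936516
D = 1 − m·sn²u·sn²v = 0.7630855766919685
sn(u+v) = (sn u·cn v·dn v + sn v·cn u·dn u)/D = 0.7623289993997226/0.7630855766919685 = 0.9990085289050729
cn(u+v) = (cn u·cn v − sn u·sn v·dn u·dn v)/D = 0.03397195945970535/0.7630855766919685 = 0.044519200070556
dn(u+v) = (dn u·dn v − m·sn u·sn v·cn u·cn v)/D = 0.4619292037358021/0.7630855766919685 = 0.605343906168819

sn(u+v)=0.999008529 cn(u+v)=0.044519200 dn(u+v)=0.605343906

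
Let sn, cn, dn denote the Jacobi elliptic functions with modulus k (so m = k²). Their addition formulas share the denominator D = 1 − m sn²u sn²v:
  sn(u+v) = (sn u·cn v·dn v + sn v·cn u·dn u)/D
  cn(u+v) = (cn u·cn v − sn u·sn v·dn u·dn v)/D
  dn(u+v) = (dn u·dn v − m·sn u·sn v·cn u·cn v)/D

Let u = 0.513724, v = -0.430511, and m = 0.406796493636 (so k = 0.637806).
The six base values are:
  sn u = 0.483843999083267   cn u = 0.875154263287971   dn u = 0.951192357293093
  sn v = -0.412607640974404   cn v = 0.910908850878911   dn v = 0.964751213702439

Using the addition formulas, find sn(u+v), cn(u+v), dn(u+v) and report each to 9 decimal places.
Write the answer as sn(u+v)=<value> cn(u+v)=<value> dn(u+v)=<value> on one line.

m = k² = 0.406796493636
D = 1 − m·sn²u·sn²v = 0.9837870347606783
sn(u+v) = (sn u·cn v·dn v + sn v·cn u·dn u)/D = 0.08173118542827475/0.9837870347606783 = 0.08307812823347195
cn(u+v) = (cn u·cn v − sn u·sn v·dn u·dn v)/D = 0.9803861193895479/0.9837870347606783 = 0.9965430370080475
dn(u+v) = (dn u·dn v − m·sn u·sn v·cn u·cn v)/D = 0.9824049748488156/0.9837870347606783 = 0.9985951635231716

sn(u+v)=0.083078128 cn(u+v)=0.996543037 dn(u+v)=0.998595164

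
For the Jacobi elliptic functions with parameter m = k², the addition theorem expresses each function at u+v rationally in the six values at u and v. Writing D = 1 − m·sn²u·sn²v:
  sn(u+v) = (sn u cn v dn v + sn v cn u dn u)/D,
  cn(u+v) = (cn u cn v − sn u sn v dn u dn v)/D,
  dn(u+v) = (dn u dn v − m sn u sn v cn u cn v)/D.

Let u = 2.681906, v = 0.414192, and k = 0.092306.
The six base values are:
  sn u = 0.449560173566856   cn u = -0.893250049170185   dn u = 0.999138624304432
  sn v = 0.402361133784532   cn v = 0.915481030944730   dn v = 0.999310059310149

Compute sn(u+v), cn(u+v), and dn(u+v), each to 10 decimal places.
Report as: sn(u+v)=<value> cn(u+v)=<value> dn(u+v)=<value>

sn(u+v)=0.0521948914 cn(u+v)=-0.9986369177 dn(u+v)=0.9999883938

m = k² = 0.008520397636
D = 1 − m·sn²u·sn²v = 0.9997212161764905
sn(u+v) = (sn u·cn v·dn v + sn v·cn u·dn u)/D = 0.05218034027736851/0.9997212161764905 = 0.05219489136875195
cn(u+v) = (cn u·cn v − sn u·sn v·dn u·dn v)/D = -0.9983585138425671/0.9997212161764905 = -0.9986369176607703
dn(u+v) = (dn u·dn v − m·sn u·sn v·cn u·cn v)/D = 0.9997096132566282/0.9997212161764905 = 0.9999883938445293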